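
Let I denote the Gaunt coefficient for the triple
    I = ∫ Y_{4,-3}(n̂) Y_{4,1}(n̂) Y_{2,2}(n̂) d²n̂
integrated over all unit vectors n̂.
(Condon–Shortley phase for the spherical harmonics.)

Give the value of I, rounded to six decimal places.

m-sum 0 ✓  L=10 even ✓  0≤2≤8 ✓
Π(2lᵢ+1) = 9×9×5 = 405
triangle coeff Δ(4,4,2) = 1/13860
Σ_t [2,4]: t=2:+1/192 t=3:−1/36 t=4:+1/192 = -5/288
(3j)²=20/693 [(4 4 2; 0 0 0)], sign=-1
Σ_t [5,5]: t=5:−1/480 = -1/480
(3j)²=3/110 [(4 4 2; -3 1 2)], sign=-1
⇒ 4πI² = 270/847
I = (+1)√(270/847/(4π)) = 0.15927046

0.159270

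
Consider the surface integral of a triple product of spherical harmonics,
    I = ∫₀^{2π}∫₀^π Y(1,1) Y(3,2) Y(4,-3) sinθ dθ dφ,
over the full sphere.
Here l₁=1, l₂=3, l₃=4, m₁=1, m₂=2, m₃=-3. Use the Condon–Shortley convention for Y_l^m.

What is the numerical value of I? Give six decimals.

Rules hold: Σm=0, L=8 even, 2≤4≤4.
N = 3·7·9 = 189
Δ = 0!·2!·6!/9! = 1/252
Racah Σ t=0..0: t=0:+1/36 = 1/36
⇒ 3j(1 3 4; 0 0 0)² = 4/63, sgn +1
Racah Σ t=0..0: t=0:+1/240 = 1/240
⇒ 3j(1 3 4; 1 2 -3)² = 1/12, sgn -1
4πI² = N·(3j₀)²·(3jₘ)² = 1/1
I = -1·√(1/4π) = -0.28209479

-0.282095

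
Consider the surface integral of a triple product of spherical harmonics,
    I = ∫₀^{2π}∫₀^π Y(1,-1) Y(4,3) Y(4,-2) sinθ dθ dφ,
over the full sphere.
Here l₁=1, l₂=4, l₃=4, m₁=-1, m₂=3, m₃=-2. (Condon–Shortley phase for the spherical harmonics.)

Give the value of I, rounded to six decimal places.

0.000000

Σlᵢ=9 odd — θ-integrand is odd under cosθ→−cosθ; I=0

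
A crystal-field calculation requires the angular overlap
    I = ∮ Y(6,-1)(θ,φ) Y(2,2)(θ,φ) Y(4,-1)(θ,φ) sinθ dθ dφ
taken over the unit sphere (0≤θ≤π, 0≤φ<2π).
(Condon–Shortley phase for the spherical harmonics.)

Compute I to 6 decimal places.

Rules hold: Σm=0, L=12 even, 4≤4≤8.
N = 13·5·9 = 585
Δ = 4!·8!·0!/13! = 1/6435
Racah Σ t=2..2: t=2:+1/2304 = 1/2304
⇒ 3j(6 2 4; 0 0 0)² = 5/143, sgn +1
Racah Σ t=4..4: t=4:+1/17280 = 1/17280
⇒ 3j(6 2 4; -1 2 -1)² = 7/1287, sgn -1
4πI² = N·(3j₀)²·(3jₘ)² = 175/1573
I = -1·√(0.111252/4π) = -0.09409136

-0.094091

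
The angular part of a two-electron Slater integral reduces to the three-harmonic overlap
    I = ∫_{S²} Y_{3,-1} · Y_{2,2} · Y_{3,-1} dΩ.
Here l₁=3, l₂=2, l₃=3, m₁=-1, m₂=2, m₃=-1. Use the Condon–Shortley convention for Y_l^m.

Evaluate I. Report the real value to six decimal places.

0.206013

Rules hold: Σm=0, L=8 even, 1≤3≤5.
N = 7·5·7 = 245
Δ = 2!·4!·2!/9! = 1/3780
Racah Σ t=0..2: t=0:+1/24 t=1:−1/4 t=2:+1/24 = -1/6
⇒ 3j(3 2 3; 0 0 0)² = 4/105, sgn +1
Racah Σ t=2..2: t=2:+1/16 = 1/16
⇒ 3j(3 2 3; -1 2 -1)² = 2/35, sgn +1
4πI² = N·(3j₀)²·(3jₘ)² = 8/15
I = +1·√(0.533333/4π) = 0.20601291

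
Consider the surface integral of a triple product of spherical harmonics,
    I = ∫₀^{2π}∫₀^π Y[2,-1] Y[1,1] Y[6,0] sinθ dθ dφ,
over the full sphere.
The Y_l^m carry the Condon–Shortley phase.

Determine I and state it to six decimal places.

l₃=6 ∉ [1,3] — triangle fails ⇒ I = 0

0.000000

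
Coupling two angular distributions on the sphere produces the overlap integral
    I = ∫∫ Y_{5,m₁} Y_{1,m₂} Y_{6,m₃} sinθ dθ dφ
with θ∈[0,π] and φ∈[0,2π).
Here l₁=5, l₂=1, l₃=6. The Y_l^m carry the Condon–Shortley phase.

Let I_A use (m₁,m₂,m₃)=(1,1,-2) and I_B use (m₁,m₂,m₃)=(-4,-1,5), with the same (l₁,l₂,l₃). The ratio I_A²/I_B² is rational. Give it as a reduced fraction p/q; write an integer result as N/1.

Same 5,1,6: normalisation and zero-m 3j drop out of the ratio.
A: Δ: 0! 10! 2! / 13! → 1/858; sum: t=0:+1/34560 = 1/34560; 3j²(5 1 6; 1 1 -2) = Δ·Π!·Σ² = 14/429  (sign +1)
B: Δ: 0! 10! 2! / 13! → 1/858; sum: t=0:+1/725760 = 1/725760; 3j²(5 1 6; -4 -1 5) = Δ·Π!·Σ² = 5/78  (sign -1)
I_A²/I_B² = (14/429)/(5/78) = 28/55

28/55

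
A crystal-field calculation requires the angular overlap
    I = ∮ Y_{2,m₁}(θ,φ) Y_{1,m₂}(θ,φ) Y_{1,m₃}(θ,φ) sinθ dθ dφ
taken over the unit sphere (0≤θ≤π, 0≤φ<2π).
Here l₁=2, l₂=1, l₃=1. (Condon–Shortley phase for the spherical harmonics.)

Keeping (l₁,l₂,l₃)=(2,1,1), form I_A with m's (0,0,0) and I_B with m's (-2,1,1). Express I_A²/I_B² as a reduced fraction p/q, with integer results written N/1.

2/3

l's match ⇒ only the (l;m) 3-j factors differ between A and B.
A: triangle coeff Δ(2,1,1) = 1/30; Σ_t [1,1]: t=1:−1/1 = -1/1; (3j)²=2/15 [(2 1 1; 0 0 0)], sign=+1
B: triangle coeff Δ(2,1,1) = 1/30; Σ_t [2,2]: t=2:+1/4 = 1/4; (3j)²=1/5 [(2 1 1; -2 1 1)], sign=+1
I_A²/I_B² = (2/15)/(1/5) = 2/3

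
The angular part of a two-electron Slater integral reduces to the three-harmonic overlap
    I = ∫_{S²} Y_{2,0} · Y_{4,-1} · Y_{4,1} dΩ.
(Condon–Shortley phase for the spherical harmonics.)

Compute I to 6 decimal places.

Rules hold: Σm=0, L=10 even, 2≤4≤6.
N = 5·9·9 = 405
Δ = 2!·2!·6!/11! = 1/13860
Racah Σ t=0..2: t=0:+1/192 t=1:−1/36 t=2:+1/192 = -5/288
⇒ 3j(2 4 4; 0 0 0)² = 20/693, sgn -1
Racah Σ t=0..2: t=0:+1/144 t=1:−1/48 t=2:+1/480 = -17/1440
⇒ 3j(2 4 4; 0 -1 1)² = 289/13860, sgn +1
4πI² = N·(3j₀)²·(3jₘ)² = 1445/5929
I = -1·√(0.243717/4π) = -0.13926381

-0.139264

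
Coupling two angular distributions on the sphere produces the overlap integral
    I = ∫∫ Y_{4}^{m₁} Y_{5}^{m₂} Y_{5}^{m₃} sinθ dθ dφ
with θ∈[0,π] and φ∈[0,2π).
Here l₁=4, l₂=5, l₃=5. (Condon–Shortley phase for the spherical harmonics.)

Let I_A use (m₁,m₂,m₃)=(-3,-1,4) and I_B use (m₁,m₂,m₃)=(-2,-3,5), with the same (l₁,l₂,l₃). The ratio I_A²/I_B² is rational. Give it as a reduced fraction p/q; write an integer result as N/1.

5/6

Shared (l₁,l₂,l₃)=(4,5,5): N and (l;000)² cancel in I_A²/I_B².
A: Δ = 4!·4!·6!/15! = 1/3153150; Racah Σ t=3..4: t=3:−1/17280 t=4:+1/103680 = -1/20736; ⇒ 3j(4 5 5; -3 -1 4)² = 10/429, sgn +1
B: Δ = 4!·4!·6!/15! = 1/3153150; Racah Σ t=2..2: t=2:+1/69120 = 1/69120; ⇒ 3j(4 5 5; -2 -3 5)² = 4/143, sgn +1
I_A²/I_B² = (10/429)/(4/143) = 5/6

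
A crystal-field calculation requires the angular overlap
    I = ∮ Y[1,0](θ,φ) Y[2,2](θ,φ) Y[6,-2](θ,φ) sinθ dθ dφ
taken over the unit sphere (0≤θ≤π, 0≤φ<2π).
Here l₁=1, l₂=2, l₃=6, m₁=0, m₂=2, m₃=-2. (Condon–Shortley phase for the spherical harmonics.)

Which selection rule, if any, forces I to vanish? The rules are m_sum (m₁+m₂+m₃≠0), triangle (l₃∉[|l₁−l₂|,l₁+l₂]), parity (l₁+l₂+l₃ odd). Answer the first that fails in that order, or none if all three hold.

triangle

Σmᵢ = 0  ✓
l₃∈[|l₁−l₂|,l₁+l₂]=[1,3], have l₃=6  ✗
Σlᵢ = 9 ⇒ odd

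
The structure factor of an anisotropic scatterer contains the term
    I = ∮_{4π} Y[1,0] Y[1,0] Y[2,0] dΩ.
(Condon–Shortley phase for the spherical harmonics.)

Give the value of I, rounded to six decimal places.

m-sum 0 ✓  L=4 even ✓  0≤2≤2 ✓
Π(2lᵢ+1) = 3×3×5 = 45
triangle coeff Δ(1,1,2) = 1/30
Σ_t [0,0]: t=0:+1/1 = 1/1
(3j)²=2/15 [(1 1 2; 0 0 0)], sign=+1
(m-triple is (0,0,0) — same symbol as above.)
⇒ 4πI² = 4/5
I = (+1)√(4/5/(4π)) = 0.25231325

0.252313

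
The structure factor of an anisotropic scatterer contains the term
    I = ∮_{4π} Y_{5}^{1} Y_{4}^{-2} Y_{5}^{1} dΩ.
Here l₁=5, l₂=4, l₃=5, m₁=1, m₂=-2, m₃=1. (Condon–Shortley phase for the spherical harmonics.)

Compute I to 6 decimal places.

Checks pass: Σm=0; 14 even; l₃=5∈[1,9].
(2·5+1)(2·4+1)(2·5+1) = 1089
Δ: 4! 6! 4! / 15! → 1/3153150
sum: t=0:+1/69120 t=1:−1/1728 t=2:+1/576 t=3:−1/1728 t=4:+1/69120 = 7/11520
3j²(5 4 5; 0 0 0) = Δ·Π!·Σ² = 2/143  (sign -1)
sum: t=0:+1/4608 t=1:−1/1296 t=2:+1/4608 = -7/20736
3j²(5 4 5; 1 -2 1) = Δ·Π!·Σ² = 20/1287  (sign -1)
combine: 4πI² = 1089·2/143·20/1287 = 40/169
take √, sign +1: I = 0.13724032

0.137240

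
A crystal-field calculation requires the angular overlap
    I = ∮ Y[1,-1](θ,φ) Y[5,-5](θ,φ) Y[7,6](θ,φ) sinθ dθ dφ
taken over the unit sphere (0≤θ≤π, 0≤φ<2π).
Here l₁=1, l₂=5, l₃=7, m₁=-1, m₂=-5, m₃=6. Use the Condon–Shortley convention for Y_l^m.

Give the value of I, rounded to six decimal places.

0.000000

triangle: need 4≤l₃≤6, have 7; I=0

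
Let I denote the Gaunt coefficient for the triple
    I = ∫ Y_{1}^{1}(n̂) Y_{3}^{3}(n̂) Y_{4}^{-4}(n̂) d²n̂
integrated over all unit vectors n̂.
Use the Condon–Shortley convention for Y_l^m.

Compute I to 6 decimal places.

Rules hold: Σm=0, L=8 even, 2≤4≤4.
N = 3·7·9 = 189
Δ = 0!·2!·6!/9! = 1/252
Racah Σ t=0..0: t=0:+1/36 = 1/36
⇒ 3j(1 3 4; 0 0 0)² = 4/63, sgn +1
Racah Σ t=0..0: t=0:+1/1440 = 1/1440
⇒ 3j(1 3 4; 1 3 -4)² = 1/9, sgn +1
4πI² = N·(3j₀)²·(3jₘ)² = 4/3
I = +1·√(1.33333/4π) = 0.32573501

0.325735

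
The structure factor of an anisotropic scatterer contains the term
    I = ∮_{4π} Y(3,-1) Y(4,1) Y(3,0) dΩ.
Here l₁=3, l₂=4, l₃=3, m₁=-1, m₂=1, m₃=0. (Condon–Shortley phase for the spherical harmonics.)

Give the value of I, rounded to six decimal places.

Checks pass: Σm=0; 10 even; l₃=3∈[1,7].
(2·3+1)(2·4+1)(2·3+1) = 441
Δ: 4! 2! 4! / 11! → 1/34650
sum: t=1:−1/72 t=2:+1/16 t=3:−1/72 = 5/144
3j²(3 4 3; 0 0 0) = Δ·Π!·Σ² = 2/77  (sign -1)
sum: t=2:+1/48 t=3:−1/24 t=4:+1/288 = -5/288
3j²(3 4 3; -1 1 0) = Δ·Π!·Σ² = 5/462  (sign +1)
combine: 4πI² = 441·2/77·5/462 = 15/121
take √, sign -1: I = -0.09932258

-0.099323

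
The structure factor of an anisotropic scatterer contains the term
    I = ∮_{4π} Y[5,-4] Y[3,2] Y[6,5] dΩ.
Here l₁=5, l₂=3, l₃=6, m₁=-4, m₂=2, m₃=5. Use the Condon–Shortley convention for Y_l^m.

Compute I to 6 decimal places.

0.000000

Σmᵢ = 3 ≠ 0, so the φ-integral vanishes; I = 0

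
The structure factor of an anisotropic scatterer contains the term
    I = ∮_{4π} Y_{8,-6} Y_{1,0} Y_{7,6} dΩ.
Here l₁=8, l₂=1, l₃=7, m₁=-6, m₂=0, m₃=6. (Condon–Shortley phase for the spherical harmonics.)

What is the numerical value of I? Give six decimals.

m-sum 0 ✓  L=16 even ✓  7≤7≤9 ✓
Π(2lᵢ+1) = 17×3×15 = 765
triangle coeff Δ(8,1,7) = 1/2040
Σ_t [1,1]: t=1:−1/25401600 = -1/25401600
(3j)²=8/255 [(8 1 7; 0 0 0)], sign=+1
Σ_t [1,1]: t=1:−1/6227020800 = -1/6227020800
(3j)²=7/510 [(8 1 7; -6 0 6)], sign=+1
⇒ 4πI² = 28/85
I = (+1)√(28/85/(4π)) = 0.16190663

0.161907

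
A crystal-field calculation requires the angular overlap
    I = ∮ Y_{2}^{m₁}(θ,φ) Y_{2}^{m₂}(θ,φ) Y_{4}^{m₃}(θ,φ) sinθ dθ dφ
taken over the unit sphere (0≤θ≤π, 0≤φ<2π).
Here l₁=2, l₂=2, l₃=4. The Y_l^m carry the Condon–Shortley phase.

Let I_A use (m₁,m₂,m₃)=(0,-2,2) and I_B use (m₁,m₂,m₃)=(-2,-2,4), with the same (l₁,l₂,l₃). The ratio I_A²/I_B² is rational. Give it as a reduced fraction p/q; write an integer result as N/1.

l's match ⇒ only the (l;m) 3-j factors differ between A and B.
A: triangle coeff Δ(2,2,4) = 1/630; Σ_t [0,0]: t=0:+1/96 = 1/96; (3j)²=1/42 [(2 2 4; 0 -2 2)], sign=+1
B: triangle coeff Δ(2,2,4) = 1/630; Σ_t [0,0]: t=0:+1/576 = 1/576; (3j)²=1/9 [(2 2 4; -2 -2 4)], sign=+1
I_A²/I_B² = (1/42)/(1/9) = 3/14

3/14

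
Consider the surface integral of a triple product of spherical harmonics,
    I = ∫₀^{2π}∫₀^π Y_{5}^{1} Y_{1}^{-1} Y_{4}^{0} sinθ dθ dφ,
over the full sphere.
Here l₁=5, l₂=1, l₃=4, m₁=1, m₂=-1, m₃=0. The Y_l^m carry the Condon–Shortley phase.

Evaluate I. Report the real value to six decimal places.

-0.190188

Checks pass: Σm=0; 10 even; l₃=4∈[4,6].
(2·5+1)(2·1+1)(2·4+1) = 297
Δ: 2! 8! 0! / 11! → 1/495
sum: t=1:−1/576 = -1/576
3j²(5 1 4; 0 0 0) = Δ·Π!·Σ² = 5/99  (sign -1)
sum: t=0:+1/1152 = 1/1152
3j²(5 1 4; 1 -1 0) = Δ·Π!·Σ² = 1/33  (sign +1)
combine: 4πI² = 297·5/99·1/33 = 5/11
take √, sign -1: I = -0.19018827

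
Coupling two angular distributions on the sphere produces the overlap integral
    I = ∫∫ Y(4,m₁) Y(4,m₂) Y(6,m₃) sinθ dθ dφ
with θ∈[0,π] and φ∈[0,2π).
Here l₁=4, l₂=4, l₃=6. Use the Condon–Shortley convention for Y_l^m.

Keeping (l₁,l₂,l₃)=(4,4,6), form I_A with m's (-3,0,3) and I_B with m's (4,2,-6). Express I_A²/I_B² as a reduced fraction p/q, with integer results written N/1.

Shared (l₁,l₂,l₃)=(4,4,6): N and (l;000)² cancel in I_A²/I_B².
A: Δ = 2!·6!·6!/15! = 1/1261260; Racah Σ t=1..2: t=1:−1/25920 t=2:+1/11520 = 1/20736; ⇒ 3j(4 4 6; -3 0 3)² = 5/429, sgn -1
B: Δ = 2!·6!·6!/15! = 1/1261260; Racah Σ t=0..0: t=0:+1/1036800 = 1/1036800; ⇒ 3j(4 4 6; 4 2 -6)² = 4/195, sgn +1
I_A²/I_B² = (5/429)/(4/195) = 25/44

25/44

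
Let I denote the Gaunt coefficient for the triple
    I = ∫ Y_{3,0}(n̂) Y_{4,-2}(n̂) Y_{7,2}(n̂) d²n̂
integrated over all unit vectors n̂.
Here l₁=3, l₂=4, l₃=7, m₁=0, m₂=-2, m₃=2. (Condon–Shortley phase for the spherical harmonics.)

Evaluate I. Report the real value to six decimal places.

m-sum 0 ✓  L=14 even ✓  1≤7≤7 ✓
Π(2lᵢ+1) = 7×9×15 = 945
triangle coeff Δ(3,4,7) = 1/45045
Σ_t [0,0]: t=0:+1/20736 = 1/20736
(3j)²=35/1287 [(3 4 7; 0 0 0)], sign=-1
Σ_t [0,0]: t=0:+1/51840 = 1/51840
(3j)²=8/429 [(3 4 7; 0 -2 2)], sign=-1
⇒ 4πI² = 9800/20449
I = (+1)√(9800/20449/(4π)) = 0.19528643

0.195286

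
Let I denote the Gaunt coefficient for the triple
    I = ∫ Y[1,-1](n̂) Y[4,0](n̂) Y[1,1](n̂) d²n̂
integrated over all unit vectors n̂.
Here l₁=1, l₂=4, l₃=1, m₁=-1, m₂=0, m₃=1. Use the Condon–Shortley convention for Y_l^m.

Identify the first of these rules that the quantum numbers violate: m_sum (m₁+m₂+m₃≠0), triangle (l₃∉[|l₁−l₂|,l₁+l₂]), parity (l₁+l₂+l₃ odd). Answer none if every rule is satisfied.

azimuthal sum: -1 + 0 + 1 = 0  ✓
3 ≤ 1 ≤ 5 (triangle on l)  ✗
L = 1 + 4 + 1 = 6 (even)

triangle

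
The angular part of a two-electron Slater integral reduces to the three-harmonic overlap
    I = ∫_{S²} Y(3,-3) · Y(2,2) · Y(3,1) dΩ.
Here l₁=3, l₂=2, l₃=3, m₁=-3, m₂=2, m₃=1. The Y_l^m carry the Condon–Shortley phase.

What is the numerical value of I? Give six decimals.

Checks pass: Σm=0; 8 even; l₃=3∈[1,5].
(2·3+1)(2·2+1)(2·3+1) = 245
Δ: 2! 4! 2! / 9! → 1/3780
sum: t=0:+1/24 t=1:−1/4 t=2:+1/24 = -1/6
3j²(3 2 3; 0 0 0) = Δ·Π!·Σ² = 4/105  (sign +1)
sum: t=2:+1/96 = 1/96
3j²(3 2 3; -3 2 1) = Δ·Π!·Σ² = 1/42  (sign +1)
combine: 4πI² = 245·4/105·1/42 = 2/9
take √, sign +1: I = 0.13298076

0.132981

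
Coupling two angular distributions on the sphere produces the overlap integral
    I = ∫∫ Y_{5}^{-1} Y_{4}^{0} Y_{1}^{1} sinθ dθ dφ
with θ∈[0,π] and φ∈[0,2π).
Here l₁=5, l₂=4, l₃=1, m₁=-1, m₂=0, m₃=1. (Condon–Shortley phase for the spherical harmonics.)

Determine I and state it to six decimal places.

-0.190188

Rules hold: Σm=0, L=10 even, 1≤1≤9.
N = 11·9·3 = 297
Δ = 8!·2!·0!/11! = 1/495
Racah Σ t=4..4: t=4:+1/576 = 1/576
⇒ 3j(5 4 1; 0 0 0)² = 5/99, sgn -1
Racah Σ t=4..4: t=4:+1/1152 = 1/1152
⇒ 3j(5 4 1; -1 0 1)² = 1/33, sgn +1
4πI² = N·(3j₀)²·(3jₘ)² = 5/11
I = -1·√(0.454545/4π) = -0.19018827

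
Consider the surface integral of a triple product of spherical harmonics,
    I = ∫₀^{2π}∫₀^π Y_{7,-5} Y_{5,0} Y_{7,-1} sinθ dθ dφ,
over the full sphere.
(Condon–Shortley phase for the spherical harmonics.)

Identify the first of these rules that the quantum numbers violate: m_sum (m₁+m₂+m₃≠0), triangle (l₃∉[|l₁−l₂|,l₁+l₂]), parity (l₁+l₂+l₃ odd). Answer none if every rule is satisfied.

m_sum

azimuthal sum: -5 + 0 − 1 = -6  ✗
2 ≤ 7 ≤ 12 (triangle on l)
L = 7 + 5 + 7 = 19 (odd)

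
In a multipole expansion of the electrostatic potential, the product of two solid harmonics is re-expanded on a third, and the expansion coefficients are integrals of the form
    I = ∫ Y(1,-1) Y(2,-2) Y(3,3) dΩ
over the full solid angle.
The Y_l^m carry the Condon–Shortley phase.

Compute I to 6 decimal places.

Checks pass: Σm=0; 6 even; l₃=3∈[1,3].
(2·1+1)(2·2+1)(2·3+1) = 105
Δ: 0! 2! 4! / 7! → 1/105
sum: t=0:+1/4 = 1/4
3j²(1 2 3; 0 0 0) = Δ·Π!·Σ² = 3/35  (sign -1)
sum: t=0:+1/48 = 1/48
3j²(1 2 3; -1 -2 3) = Δ·Π!·Σ² = 1/7  (sign +1)
combine: 4πI² = 105·3/35·1/7 = 9/7
take √, sign -1: I = -0.31986543

-0.319865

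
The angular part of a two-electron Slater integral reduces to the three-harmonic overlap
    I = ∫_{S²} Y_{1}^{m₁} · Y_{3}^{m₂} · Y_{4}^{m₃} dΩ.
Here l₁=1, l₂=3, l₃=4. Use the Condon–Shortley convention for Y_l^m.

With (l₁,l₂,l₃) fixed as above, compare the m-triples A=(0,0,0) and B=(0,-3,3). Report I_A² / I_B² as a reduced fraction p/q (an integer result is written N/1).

16/7

l's match ⇒ only the (l;m) 3-j factors differ between A and B.
A: triangle coeff Δ(1,3,4) = 1/252; Σ_t [0,0]: t=0:+1/36 = 1/36; (3j)²=4/63 [(1 3 4; 0 0 0)], sign=+1
B: triangle coeff Δ(1,3,4) = 1/252; Σ_t [0,0]: t=0:+1/720 = 1/720; (3j)²=1/36 [(1 3 4; 0 -3 3)], sign=-1
I_A²/I_B² = (4/63)/(1/36) = 16/7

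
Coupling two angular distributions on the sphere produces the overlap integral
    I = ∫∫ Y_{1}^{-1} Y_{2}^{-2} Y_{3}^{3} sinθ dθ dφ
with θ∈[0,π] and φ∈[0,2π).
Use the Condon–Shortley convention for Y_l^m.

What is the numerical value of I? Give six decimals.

m-sum 0 ✓  L=6 even ✓  1≤3≤3 ✓
Π(2lᵢ+1) = 3×5×7 = 105
triangle coeff Δ(1,2,3) = 1/105
Σ_t [0,0]: t=0:+1/4 = 1/4
(3j)²=3/35 [(1 2 3; 0 0 0)], sign=-1
Σ_t [0,0]: t=0:+1/48 = 1/48
(3j)²=1/7 [(1 2 3; -1 -2 3)], sign=+1
⇒ 4πI² = 9/7
I = (-1)√(9/7/(4π)) = -0.31986543

-0.319865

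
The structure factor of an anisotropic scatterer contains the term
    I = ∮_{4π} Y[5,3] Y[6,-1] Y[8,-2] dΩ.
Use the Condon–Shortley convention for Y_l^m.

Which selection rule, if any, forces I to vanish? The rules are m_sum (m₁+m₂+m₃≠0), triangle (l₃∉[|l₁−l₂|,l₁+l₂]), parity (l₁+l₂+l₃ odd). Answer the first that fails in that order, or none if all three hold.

azimuthal sum: 3 − 1 − 2 = 0  ✓
1 ≤ 8 ≤ 11 (triangle on l)  ✓
L = 5 + 6 + 8 = 19 (odd)  ✗

parity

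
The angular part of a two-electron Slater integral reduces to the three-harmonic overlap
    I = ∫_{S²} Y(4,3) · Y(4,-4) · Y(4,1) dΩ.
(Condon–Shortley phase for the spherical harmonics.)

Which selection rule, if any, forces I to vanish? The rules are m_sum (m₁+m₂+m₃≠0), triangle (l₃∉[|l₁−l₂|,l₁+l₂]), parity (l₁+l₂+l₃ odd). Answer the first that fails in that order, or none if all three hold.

none

m₁+m₂+m₃ = 3 − 4 + 1 = 0  ✓
triangle: |4−4|=0 ≤ l₃=4 ≤ 4+4=8  ✓
parity: l₁+l₂+l₃ = 12 is even  ✓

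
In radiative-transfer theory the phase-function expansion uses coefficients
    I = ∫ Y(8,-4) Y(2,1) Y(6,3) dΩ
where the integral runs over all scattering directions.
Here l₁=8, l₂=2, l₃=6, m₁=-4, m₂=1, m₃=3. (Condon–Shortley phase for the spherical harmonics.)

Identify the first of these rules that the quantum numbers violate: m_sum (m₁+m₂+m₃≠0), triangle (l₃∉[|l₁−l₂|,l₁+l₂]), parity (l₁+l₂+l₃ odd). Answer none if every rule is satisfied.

none

m₁+m₂+m₃ = -4 + 1 + 3 = 0  ✓
triangle: |8−2|=6 ≤ l₃=6 ≤ 8+2=10  ✓
parity: l₁+l₂+l₃ = 16 is even  ✓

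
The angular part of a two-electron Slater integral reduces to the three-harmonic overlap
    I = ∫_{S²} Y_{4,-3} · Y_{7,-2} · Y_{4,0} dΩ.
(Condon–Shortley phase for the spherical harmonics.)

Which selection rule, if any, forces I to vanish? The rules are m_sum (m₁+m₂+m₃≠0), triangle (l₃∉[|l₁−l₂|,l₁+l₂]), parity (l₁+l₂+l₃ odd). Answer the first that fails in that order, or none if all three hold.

m_sum

m₁+m₂+m₃ = -3 − 2 + 0 = -5  ✗
triangle: |4−7|=3 ≤ l₃=4 ≤ 4+7=11
parity: l₁+l₂+l₃ = 15 is odd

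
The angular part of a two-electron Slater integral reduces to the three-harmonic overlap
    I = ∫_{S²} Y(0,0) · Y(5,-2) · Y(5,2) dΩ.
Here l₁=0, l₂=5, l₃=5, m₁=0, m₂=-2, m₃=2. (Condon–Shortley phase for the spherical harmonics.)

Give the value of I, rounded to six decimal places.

0.282095

Rules hold: Σm=0, L=10 even, 5≤5≤5.
N = 1·11·11 = 121
Δ = 0!·0!·10!/11! = 1/11
Racah Σ t=0..0: t=0:+1/14400 = 1/14400
⇒ 3j(0 5 5; 0 0 0)² = 1/11, sgn -1
Racah Σ t=0..0: t=0:+1/30240 = 1/30240
⇒ 3j(0 5 5; 0 -2 2)² = 1/11, sgn -1
4πI² = N·(3j₀)²·(3jₘ)² = 1/1
I = +1·√(1/4π) = 0.28209479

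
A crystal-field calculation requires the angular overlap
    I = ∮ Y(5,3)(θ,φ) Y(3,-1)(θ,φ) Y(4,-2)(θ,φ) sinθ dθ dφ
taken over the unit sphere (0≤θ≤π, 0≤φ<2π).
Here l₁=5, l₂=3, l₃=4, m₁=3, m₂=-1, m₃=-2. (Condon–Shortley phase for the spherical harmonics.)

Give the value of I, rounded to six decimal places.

-0.144236

m-sum 0 ✓  L=12 even ✓  2≤4≤8 ✓
Π(2lᵢ+1) = 11×7×9 = 693
triangle coeff Δ(5,3,4) = 1/180180
Σ_t [1,3]: t=1:−1/576 t=2:+1/144 t=3:−1/576 = 1/288
(3j)²=20/1001 [(5 3 4; 0 0 0)], sign=+1
Σ_t [0,2]: t=0:+1/2304 t=1:−1/720 t=2:+1/5760 = -1/1280
(3j)²=27/1430 [(5 3 4; 3 -1 -2)], sign=-1
⇒ 4πI² = 486/1859
I = (-1)√(486/1859/(4π)) = -0.14423595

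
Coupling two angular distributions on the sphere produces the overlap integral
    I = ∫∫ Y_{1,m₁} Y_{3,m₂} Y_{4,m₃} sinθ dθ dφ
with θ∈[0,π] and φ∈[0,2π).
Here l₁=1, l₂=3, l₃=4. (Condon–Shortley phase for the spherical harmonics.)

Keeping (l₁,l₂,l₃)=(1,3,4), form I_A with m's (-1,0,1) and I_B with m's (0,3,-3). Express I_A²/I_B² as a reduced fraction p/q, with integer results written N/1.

l's match ⇒ only the (l;m) 3-j factors differ between A and B.
A: triangle coeff Δ(1,3,4) = 1/252; Σ_t [0,0]: t=0:+1/72 = 1/72; (3j)²=5/126 [(1 3 4; -1 0 1)], sign=-1
B: triangle coeff Δ(1,3,4) = 1/252; Σ_t [0,0]: t=0:+1/720 = 1/720; (3j)²=1/36 [(1 3 4; 0 3 -3)], sign=-1
I_A²/I_B² = (5/126)/(1/36) = 10/7

10/7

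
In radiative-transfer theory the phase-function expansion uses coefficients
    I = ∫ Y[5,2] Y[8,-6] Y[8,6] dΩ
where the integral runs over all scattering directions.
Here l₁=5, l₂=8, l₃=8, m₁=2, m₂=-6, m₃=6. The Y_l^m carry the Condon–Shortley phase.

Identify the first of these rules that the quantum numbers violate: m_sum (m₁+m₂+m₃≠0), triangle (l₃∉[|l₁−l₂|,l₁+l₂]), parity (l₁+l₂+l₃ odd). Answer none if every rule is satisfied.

m₁+m₂+m₃ = 2 − 6 + 6 = 2  ✗
triangle: |5−8|=3 ≤ l₃=8 ≤ 5+8=13
parity: l₁+l₂+l₃ = 21 is odd

m_sum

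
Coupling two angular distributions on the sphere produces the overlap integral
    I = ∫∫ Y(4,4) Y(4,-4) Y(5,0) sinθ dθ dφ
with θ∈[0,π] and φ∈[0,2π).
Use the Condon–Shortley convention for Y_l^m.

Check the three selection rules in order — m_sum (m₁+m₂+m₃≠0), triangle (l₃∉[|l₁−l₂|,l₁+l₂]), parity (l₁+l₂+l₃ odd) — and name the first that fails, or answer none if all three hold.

azimuthal sum: 4 − 4 + 0 = 0  ✓
0 ≤ 5 ≤ 8 (triangle on l)  ✓
L = 4 + 4 + 5 = 13 (odd)  ✗

parity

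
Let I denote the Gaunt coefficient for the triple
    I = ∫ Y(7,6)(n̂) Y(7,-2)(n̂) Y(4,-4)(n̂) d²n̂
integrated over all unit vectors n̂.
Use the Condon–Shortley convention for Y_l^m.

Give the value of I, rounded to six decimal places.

0.082491

Rules hold: Σm=0, L=18 even, 0≤4≤14.
N = 15·15·9 = 2025
Δ = 10!·4!·4!/19! = 1/58198140
Racah Σ t=3..7: t=3:−1/17418240 t=4:+1/622080 t=5:−1/230400 t=6:+1/622080 t=7:−1/17418240 = -1/806400
⇒ 3j(7 7 4; 0 0 0)² = 2268/230945, sgn -1
Racah Σ t=1..1: t=1:−1/209018880 = -1/209018880
⇒ 3j(7 7 4; 6 -2 -4)² = 25/5814, sgn -1
4πI² = N·(3j₀)²·(3jₘ)² = 1275750/14919047
I = +1·√(0.0855115/4π) = 0.08249114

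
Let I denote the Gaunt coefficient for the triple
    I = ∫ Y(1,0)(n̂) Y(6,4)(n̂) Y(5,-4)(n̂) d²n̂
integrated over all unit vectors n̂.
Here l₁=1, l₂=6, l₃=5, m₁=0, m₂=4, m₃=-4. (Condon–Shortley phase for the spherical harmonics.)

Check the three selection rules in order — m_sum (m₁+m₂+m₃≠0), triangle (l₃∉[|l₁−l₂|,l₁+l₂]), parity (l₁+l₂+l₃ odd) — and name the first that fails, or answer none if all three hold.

Σmᵢ = 0  ✓
l₃∈[|l₁−l₂|,l₁+l₂]=[5,7], have l₃=5  ✓
Σlᵢ = 12 ⇒ even  ✓

none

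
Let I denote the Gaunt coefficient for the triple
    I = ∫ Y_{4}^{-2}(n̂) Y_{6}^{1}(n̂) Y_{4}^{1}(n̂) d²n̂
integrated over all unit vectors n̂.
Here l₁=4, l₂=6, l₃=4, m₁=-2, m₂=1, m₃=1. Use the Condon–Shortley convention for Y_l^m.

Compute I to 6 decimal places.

m-sum 0 ✓  L=14 even ✓  2≤4≤10 ✓
Π(2lᵢ+1) = 9×13×9 = 1053
triangle coeff Δ(4,6,4) = 1/1261260
Σ_t [2,4]: t=2:+1/4608 t=3:−1/1296 t=4:+1/4608 = -7/20736
(3j)²=20/1287 [(4 6 4; 0 0 0)], sign=-1
Σ_t [4,6]: t=4:+1/3456 t=5:−1/5760 t=6:+1/172800 = 7/57600
(3j)²=21/2860 [(4 6 4; -2 1 1)], sign=-1
⇒ 4πI² = 189/1573
I = (+1)√(189/1573/(4π)) = 0.09778261

0.097783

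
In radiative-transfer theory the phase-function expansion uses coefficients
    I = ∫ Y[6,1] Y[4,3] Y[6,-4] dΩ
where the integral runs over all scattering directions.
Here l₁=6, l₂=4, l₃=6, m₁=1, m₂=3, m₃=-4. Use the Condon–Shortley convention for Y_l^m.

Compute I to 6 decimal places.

Rules hold: Σm=0, L=16 even, 2≤6≤10.
N = 13·9·13 = 1521
Δ = 4!·8!·4!/17! = 1/15315300
Racah Σ t=0..4: t=0:+1/829440 t=1:−1/25920 t=2:+1/9216 t=3:−1/25920 t=4:+1/829440 = 7/207360
⇒ 3j(6 4 6; 0 0 0)² = 28/2431, sgn +1
Racah Σ t=3..4: t=3:−1/207360 t=4:+1/725760 = -1/290304
⇒ 3j(6 4 6; 1 3 -4)² = 125/7293, sgn -1
4πI² = N·(3j₀)²·(3jₘ)² = 10500/34969
I = -1·√(0.300266/4π) = -0.15457815

-0.154578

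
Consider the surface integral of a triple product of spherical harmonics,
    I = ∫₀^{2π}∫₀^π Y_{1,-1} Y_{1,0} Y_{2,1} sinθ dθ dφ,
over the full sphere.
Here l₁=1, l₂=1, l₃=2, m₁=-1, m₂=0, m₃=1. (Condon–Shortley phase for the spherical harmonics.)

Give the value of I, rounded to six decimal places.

Checks pass: Σm=0; 4 even; l₃=2∈[0,2].
(2·1+1)(2·1+1)(2·2+1) = 45
Δ: 0! 2! 2! / 5! → 1/30
sum: t=0:+1/1 = 1/1
3j²(1 1 2; 0 0 0) = Δ·Π!·Σ² = 2/15  (sign +1)
sum: t=0:+1/2 = 1/2
3j²(1 1 2; -1 0 1) = Δ·Π!·Σ² = 1/10  (sign -1)
combine: 4πI² = 45·2/15·1/10 = 3/5
take √, sign -1: I = -0.21850969

-0.218510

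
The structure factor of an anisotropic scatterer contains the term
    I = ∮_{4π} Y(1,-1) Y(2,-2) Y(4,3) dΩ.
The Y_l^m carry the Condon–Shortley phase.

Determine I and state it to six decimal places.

0.000000

|1−2|≤4≤1+2 violated ⇒ I = 0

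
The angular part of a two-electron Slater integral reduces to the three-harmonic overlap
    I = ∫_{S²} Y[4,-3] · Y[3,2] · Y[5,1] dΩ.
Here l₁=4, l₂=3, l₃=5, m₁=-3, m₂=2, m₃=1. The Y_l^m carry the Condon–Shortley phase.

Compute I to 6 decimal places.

0.160929

Rules hold: Σm=0, L=12 even, 1≤5≤7.
N = 9·7·11 = 693
Δ = 2!·6!·4!/13! = 1/180180
Racah Σ t=0..2: t=0:+1/576 t=1:−1/144 t=2:+1/576 = -1/288
⇒ 3j(4 3 5; 0 0 0)² = 20/1001, sgn +1
Racah Σ t=1..2: t=1:−1/17280 t=2:+1/1440 = 11/17280
⇒ 3j(4 3 5; -3 2 1)² = 11/468, sgn +1
4πI² = N·(3j₀)²·(3jₘ)² = 55/169
I = +1·√(0.325444/4π) = 0.16092854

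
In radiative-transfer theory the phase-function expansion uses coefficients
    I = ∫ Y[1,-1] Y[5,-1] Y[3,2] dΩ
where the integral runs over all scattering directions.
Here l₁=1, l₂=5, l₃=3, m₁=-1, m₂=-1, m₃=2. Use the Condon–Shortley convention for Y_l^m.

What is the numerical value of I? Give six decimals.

triangle: need 4≤l₃≤6, have 3; I=0

0.000000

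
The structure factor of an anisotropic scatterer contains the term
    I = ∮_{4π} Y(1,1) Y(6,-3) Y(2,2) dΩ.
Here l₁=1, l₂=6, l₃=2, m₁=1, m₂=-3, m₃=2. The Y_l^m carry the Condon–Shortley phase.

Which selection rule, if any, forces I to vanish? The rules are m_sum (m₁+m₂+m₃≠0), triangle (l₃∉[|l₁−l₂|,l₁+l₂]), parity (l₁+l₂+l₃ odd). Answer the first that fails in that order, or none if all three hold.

m₁+m₂+m₃ = 1 − 3 + 2 = 0  ✓
triangle: |1−6|=5 ≤ l₃=2 ≤ 1+6=7  ✗
parity: l₁+l₂+l₃ = 9 is odd

triangle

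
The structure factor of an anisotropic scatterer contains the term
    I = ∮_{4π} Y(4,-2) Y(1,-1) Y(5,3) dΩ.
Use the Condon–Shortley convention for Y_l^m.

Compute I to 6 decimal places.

Checks pass: Σm=0; 10 even; l₃=5∈[3,5].
(2·4+1)(2·1+1)(2·5+1) = 297
Δ: 0! 8! 2! / 11! → 1/495
sum: t=0:+1/576 = 1/576
3j²(4 1 5; 0 0 0) = Δ·Π!·Σ² = 5/99  (sign -1)
sum: t=0:+1/2880 = 1/2880
3j²(4 1 5; -2 -1 3) = Δ·Π!·Σ² = 28/495  (sign +1)
combine: 4πI² = 297·5/99·28/495 = 28/33
take √, sign -1: I = -0.25984664

-0.259847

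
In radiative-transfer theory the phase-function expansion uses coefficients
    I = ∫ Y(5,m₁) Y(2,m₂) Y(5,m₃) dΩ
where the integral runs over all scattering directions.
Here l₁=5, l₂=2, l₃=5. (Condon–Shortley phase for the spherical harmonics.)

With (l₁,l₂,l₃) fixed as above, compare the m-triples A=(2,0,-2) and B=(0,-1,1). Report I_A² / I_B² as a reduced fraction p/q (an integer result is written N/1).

36/5

l's match ⇒ only the (l;m) 3-j factors differ between A and B.
A: triangle coeff Δ(5,2,5) = 1/38610; Σ_t [0,2]: t=0:+1/2880 t=1:−1/1440 t=2:+1/20160 = -1/3360; (3j)²=6/715 [(5 2 5; 2 0 -2)], sign=+1
B: triangle coeff Δ(5,2,5) = 1/38610; Σ_t [0,1]: t=0:+1/1440 t=1:−1/1152 = -1/5760; (3j)²=1/858 [(5 2 5; 0 -1 1)], sign=-1
I_A²/I_B² = (6/715)/(1/858) = 36/5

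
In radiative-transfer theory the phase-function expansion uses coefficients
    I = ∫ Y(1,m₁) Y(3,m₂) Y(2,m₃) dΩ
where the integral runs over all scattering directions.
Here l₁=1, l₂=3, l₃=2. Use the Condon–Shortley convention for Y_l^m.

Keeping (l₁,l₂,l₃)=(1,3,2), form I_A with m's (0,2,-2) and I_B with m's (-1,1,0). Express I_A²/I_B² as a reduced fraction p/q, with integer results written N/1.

5/6

Same 1,3,2: normalisation and zero-m 3j drop out of the ratio.
A: Δ: 2! 0! 4! / 7! → 1/105; sum: t=1:−1/24 = -1/24; 3j²(1 3 2; 0 2 -2) = Δ·Π!·Σ² = 1/21  (sign -1)
B: Δ: 2! 0! 4! / 7! → 1/105; sum: t=2:+1/8 = 1/8; 3j²(1 3 2; -1 1 0) = Δ·Π!·Σ² = 2/35  (sign +1)
I_A²/I_B² = (1/21)/(2/35) = 5/6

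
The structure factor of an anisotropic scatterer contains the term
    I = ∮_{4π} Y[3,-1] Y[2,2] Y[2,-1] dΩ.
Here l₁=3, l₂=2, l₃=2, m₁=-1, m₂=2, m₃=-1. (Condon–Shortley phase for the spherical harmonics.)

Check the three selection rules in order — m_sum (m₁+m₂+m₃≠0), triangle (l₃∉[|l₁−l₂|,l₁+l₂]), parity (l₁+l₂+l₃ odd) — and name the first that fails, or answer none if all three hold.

parity

Σmᵢ = 0  ✓
l₃∈[|l₁−l₂|,l₁+l₂]=[1,5], have l₃=2  ✓
Σlᵢ = 7 ⇒ odd  ✗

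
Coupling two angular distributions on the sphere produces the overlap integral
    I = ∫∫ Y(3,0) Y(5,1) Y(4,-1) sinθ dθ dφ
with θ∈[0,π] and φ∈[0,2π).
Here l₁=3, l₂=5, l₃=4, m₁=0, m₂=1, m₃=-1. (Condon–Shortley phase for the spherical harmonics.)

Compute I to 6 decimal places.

-0.115089

Checks pass: Σm=0; 12 even; l₃=4∈[2,8].
(2·3+1)(2·5+1)(2·4+1) = 693
Δ: 4! 2! 6! / 13! → 1/180180
sum: t=1:−1/576 t=2:+1/144 t=3:−1/576 = 1/288
3j²(3 5 4; 0 0 0) = Δ·Π!·Σ² = 20/1001  (sign +1)
sum: t=1:−1/1440 t=2:+1/192 t=3:−1/432 = 19/8640
3j²(3 5 4; 0 1 -1) = Δ·Π!·Σ² = 361/30030  (sign -1)
combine: 4πI² = 693·20/1001·361/30030 = 2166/13013
take √, sign -1: I = -0.11508947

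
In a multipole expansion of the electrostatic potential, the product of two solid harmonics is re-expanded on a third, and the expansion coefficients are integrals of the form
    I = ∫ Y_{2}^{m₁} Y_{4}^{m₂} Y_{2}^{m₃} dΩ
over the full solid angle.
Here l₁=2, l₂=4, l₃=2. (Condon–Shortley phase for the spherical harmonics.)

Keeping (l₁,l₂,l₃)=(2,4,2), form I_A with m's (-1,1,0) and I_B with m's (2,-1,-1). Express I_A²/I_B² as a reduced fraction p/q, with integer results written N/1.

Same 2,4,2: normalisation and zero-m 3j drop out of the ratio.
A: Δ: 4! 0! 4! / 9! → 1/630; sum: t=3:−1/24 = -1/24; 3j²(2 4 2; -1 1 0) = Δ·Π!·Σ² = 1/21  (sign -1)
B: Δ: 4! 0! 4! / 9! → 1/630; sum: t=0:+1/144 = 1/144; 3j²(2 4 2; 2 -1 -1) = Δ·Π!·Σ² = 1/126  (sign -1)
I_A²/I_B² = (1/21)/(1/126) = 6/1

6/1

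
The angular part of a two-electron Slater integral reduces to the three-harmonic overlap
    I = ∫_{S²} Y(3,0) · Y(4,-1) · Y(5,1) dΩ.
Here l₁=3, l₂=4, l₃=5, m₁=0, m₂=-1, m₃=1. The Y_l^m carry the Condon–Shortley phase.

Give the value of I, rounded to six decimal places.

-0.115089

Checks pass: Σm=0; 12 even; l₃=5∈[1,7].
(2·3+1)(2·4+1)(2·5+1) = 693
Δ: 2! 4! 6! / 13! → 1/180180
sum: t=0:+1/576 t=1:−1/144 t=2:+1/576 = -1/288
3j²(3 4 5; 0 0 0) = Δ·Π!·Σ² = 20/1001  (sign +1)
sum: t=0:+1/432 t=1:−1/192 t=2:+1/1440 = -19/8640
3j²(3 4 5; 0 -1 1) = Δ·Π!·Σ² = 361/30030  (sign -1)
combine: 4πI² = 693·20/1001·361/30030 = 2166/13013
take √, sign -1: I = -0.11508947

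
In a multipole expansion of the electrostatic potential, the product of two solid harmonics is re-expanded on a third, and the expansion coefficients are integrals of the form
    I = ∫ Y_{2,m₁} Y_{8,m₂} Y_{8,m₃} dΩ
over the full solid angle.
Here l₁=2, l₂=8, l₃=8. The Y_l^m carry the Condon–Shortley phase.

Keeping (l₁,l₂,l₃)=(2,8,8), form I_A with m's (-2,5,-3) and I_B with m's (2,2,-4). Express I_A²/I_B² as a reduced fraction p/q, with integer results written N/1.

Same 2,8,8: normalisation and zero-m 3j drop out of the ratio.
A: Δ: 2! 2! 14! / 19! → 1/348840; sum: t=2:+1/958003200 = 1/958003200; 3j²(2 8 8; -2 5 -3) = Δ·Π!·Σ² = 13/969  (sign -1)
B: Δ: 2! 2! 14! / 19! → 1/348840; sum: t=0:+1/348364800 = 1/348364800; 3j²(2 8 8; 2 2 -4) = Δ·Π!·Σ² = 11/646  (sign +1)
I_A²/I_B² = (13/969)/(11/646) = 26/33

26/33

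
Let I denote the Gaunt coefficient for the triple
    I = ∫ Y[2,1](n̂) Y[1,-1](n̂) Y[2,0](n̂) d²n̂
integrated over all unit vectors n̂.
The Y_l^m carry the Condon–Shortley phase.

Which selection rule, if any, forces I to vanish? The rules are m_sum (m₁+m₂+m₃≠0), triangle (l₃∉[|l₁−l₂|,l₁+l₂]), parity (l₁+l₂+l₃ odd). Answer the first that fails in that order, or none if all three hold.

parity

Σmᵢ = 0  ✓
l₃∈[|l₁−l₂|,l₁+l₂]=[1,3], have l₃=2  ✓
Σlᵢ = 5 ⇒ odd  ✗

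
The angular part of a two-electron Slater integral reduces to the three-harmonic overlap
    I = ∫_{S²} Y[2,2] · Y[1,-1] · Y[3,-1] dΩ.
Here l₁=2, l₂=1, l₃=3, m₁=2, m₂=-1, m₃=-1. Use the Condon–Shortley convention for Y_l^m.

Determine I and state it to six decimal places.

Rules hold: Σm=0, L=6 even, 1≤3≤3.
N = 5·3·7 = 105
Δ = 0!·4!·2!/7! = 1/105
Racah Σ t=0..0: t=0:+1/4 = 1/4
⇒ 3j(2 1 3; 0 0 0)² = 3/35, sgn -1
Racah Σ t=0..0: t=0:+1/48 = 1/48
⇒ 3j(2 1 3; 2 -1 -1)² = 1/105, sgn +1
4πI² = N·(3j₀)²·(3jₘ)² = 3/35
I = -1·√(0.0857143/4π) = -0.08258890

-0.082589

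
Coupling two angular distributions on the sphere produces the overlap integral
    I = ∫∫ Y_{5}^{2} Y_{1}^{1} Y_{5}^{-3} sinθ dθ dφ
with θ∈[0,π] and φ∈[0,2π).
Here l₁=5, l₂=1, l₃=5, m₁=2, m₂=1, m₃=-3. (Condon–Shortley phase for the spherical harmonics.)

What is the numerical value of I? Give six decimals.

L=11 odd ⇒ parity kills the (l;000) factor ⇒ I = 0

0.000000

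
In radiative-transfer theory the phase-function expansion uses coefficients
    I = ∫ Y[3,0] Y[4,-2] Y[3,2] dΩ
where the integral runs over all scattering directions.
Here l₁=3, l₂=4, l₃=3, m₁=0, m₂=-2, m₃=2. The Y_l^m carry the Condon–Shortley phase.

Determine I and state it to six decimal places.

Checks pass: Σm=0; 10 even; l₃=3∈[1,7].
(2·3+1)(2·4+1)(2·3+1) = 441
Δ: 4! 2! 4! / 11! → 1/34650
sum: t=1:−1/72 t=2:+1/16 t=3:−1/72 = 5/144
3j²(3 4 3; 0 0 0) = Δ·Π!·Σ² = 2/77  (sign -1)
sum: t=1:−1/72 t=2:+1/96 = -1/288
3j²(3 4 3; 0 -2 2) = Δ·Π!·Σ² = 1/462  (sign +1)
combine: 4πI² = 441·2/77·1/462 = 3/121
take √, sign -1: I = -0.04441841

-0.044418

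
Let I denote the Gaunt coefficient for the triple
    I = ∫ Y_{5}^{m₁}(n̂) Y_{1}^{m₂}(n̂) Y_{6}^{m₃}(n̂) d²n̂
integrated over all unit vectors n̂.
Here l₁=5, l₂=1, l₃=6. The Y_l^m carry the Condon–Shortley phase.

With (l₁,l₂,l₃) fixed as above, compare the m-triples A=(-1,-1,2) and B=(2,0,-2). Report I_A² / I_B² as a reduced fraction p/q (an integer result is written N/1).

l's match ⇒ only the (l;m) 3-j factors differ between A and B.
A: triangle coeff Δ(5,1,6) = 1/858; Σ_t [0,0]: t=0:+1/34560 = 1/34560; (3j)²=14/429 [(5 1 6; -1 -1 2)], sign=+1
B: triangle coeff Δ(5,1,6) = 1/858; Σ_t [0,0]: t=0:+1/30240 = 1/30240; (3j)²=16/429 [(5 1 6; 2 0 -2)], sign=+1
I_A²/I_B² = (14/429)/(16/429) = 7/8

7/8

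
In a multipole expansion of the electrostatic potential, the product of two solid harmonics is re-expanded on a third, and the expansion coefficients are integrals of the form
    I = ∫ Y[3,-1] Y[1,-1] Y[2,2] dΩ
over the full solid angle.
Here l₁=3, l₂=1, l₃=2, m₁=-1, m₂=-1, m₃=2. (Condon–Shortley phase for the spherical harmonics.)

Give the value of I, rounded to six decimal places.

-0.082589

Rules hold: Σm=0, L=6 even, 2≤2≤4.
N = 7·3·5 = 105
Δ = 2!·4!·0!/7! = 1/105
Racah Σ t=1..1: t=1:−1/4 = -1/4
⇒ 3j(3 1 2; 0 0 0)² = 3/35, sgn -1
Racah Σ t=0..0: t=0:+1/48 = 1/48
⇒ 3j(3 1 2; -1 -1 2)² = 1/105, sgn +1
4πI² = N·(3j₀)²·(3jₘ)² = 3/35
I = -1·√(0.0857143/4π) = -0.08258890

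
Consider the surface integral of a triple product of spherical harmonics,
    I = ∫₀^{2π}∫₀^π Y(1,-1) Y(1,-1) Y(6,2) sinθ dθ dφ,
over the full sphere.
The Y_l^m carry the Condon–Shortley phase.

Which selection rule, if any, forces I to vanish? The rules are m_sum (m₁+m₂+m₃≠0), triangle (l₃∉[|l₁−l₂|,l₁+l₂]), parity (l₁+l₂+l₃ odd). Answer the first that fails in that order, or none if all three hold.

m₁+m₂+m₃ = -1 − 1 + 2 = 0  ✓
triangle: |1−1|=0 ≤ l₃=6 ≤ 1+1=2  ✗
parity: l₁+l₂+l₃ = 8 is even

triangle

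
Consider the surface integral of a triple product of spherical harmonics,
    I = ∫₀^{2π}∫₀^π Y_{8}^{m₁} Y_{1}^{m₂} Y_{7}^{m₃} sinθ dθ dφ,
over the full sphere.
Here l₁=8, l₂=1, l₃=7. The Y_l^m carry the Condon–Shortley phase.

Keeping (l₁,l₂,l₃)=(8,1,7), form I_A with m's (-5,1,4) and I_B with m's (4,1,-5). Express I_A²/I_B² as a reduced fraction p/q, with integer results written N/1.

l's match ⇒ only the (l;m) 3-j factors differ between A and B.
A: triangle coeff Δ(8,1,7) = 1/2040; Σ_t [2,2]: t=2:+1/479001600 = 1/479001600; (3j)²=13/340 [(8 1 7; -5 1 4)], sign=-1
B: triangle coeff Δ(8,1,7) = 1/2040; Σ_t [2,2]: t=2:+1/1916006400 = 1/1916006400; (3j)²=1/340 [(8 1 7; 4 1 -5)], sign=+1
I_A²/I_B² = (13/340)/(1/340) = 13/1

13/1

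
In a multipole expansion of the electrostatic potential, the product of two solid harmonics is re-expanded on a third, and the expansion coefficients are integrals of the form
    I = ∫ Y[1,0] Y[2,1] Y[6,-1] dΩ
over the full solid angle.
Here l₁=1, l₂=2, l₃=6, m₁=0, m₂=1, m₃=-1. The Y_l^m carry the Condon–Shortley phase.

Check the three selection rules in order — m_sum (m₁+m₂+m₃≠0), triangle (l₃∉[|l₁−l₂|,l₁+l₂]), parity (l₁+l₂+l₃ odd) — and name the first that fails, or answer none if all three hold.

triangle

Σmᵢ = 0  ✓
l₃∈[|l₁−l₂|,l₁+l₂]=[1,3], have l₃=6  ✗
Σlᵢ = 9 ⇒ odd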